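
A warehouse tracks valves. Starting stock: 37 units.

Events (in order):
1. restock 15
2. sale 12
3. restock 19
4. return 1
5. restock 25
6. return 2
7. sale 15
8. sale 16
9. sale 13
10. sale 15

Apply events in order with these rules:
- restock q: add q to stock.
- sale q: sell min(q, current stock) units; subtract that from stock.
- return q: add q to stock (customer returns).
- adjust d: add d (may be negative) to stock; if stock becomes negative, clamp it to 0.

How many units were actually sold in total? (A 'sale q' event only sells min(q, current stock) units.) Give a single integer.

Answer: 71

Derivation:
Processing events:
Start: stock = 37
  Event 1 (restock 15): 37 + 15 = 52
  Event 2 (sale 12): sell min(12,52)=12. stock: 52 - 12 = 40. total_sold = 12
  Event 3 (restock 19): 40 + 19 = 59
  Event 4 (return 1): 59 + 1 = 60
  Event 5 (restock 25): 60 + 25 = 85
  Event 6 (return 2): 85 + 2 = 87
  Event 7 (sale 15): sell min(15,87)=15. stock: 87 - 15 = 72. total_sold = 27
  Event 8 (sale 16): sell min(16,72)=16. stock: 72 - 16 = 56. total_sold = 43
  Event 9 (sale 13): sell min(13,56)=13. stock: 56 - 13 = 43. total_sold = 56
  Event 10 (sale 15): sell min(15,43)=15. stock: 43 - 15 = 28. total_sold = 71
Final: stock = 28, total_sold = 71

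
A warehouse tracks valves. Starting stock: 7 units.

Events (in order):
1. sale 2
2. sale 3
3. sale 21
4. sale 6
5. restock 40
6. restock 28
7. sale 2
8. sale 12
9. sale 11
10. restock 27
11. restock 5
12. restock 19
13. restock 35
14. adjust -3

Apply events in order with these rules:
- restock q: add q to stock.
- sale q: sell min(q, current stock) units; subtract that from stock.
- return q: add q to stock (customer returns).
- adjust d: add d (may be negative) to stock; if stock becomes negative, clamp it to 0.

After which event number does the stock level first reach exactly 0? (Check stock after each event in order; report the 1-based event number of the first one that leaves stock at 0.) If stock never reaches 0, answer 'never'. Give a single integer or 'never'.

Processing events:
Start: stock = 7
  Event 1 (sale 2): sell min(2,7)=2. stock: 7 - 2 = 5. total_sold = 2
  Event 2 (sale 3): sell min(3,5)=3. stock: 5 - 3 = 2. total_sold = 5
  Event 3 (sale 21): sell min(21,2)=2. stock: 2 - 2 = 0. total_sold = 7
  Event 4 (sale 6): sell min(6,0)=0. stock: 0 - 0 = 0. total_sold = 7
  Event 5 (restock 40): 0 + 40 = 40
  Event 6 (restock 28): 40 + 28 = 68
  Event 7 (sale 2): sell min(2,68)=2. stock: 68 - 2 = 66. total_sold = 9
  Event 8 (sale 12): sell min(12,66)=12. stock: 66 - 12 = 54. total_sold = 21
  Event 9 (sale 11): sell min(11,54)=11. stock: 54 - 11 = 43. total_sold = 32
  Event 10 (restock 27): 43 + 27 = 70
  Event 11 (restock 5): 70 + 5 = 75
  Event 12 (restock 19): 75 + 19 = 94
  Event 13 (restock 35): 94 + 35 = 129
  Event 14 (adjust -3): 129 + -3 = 126
Final: stock = 126, total_sold = 32

First zero at event 3.

Answer: 3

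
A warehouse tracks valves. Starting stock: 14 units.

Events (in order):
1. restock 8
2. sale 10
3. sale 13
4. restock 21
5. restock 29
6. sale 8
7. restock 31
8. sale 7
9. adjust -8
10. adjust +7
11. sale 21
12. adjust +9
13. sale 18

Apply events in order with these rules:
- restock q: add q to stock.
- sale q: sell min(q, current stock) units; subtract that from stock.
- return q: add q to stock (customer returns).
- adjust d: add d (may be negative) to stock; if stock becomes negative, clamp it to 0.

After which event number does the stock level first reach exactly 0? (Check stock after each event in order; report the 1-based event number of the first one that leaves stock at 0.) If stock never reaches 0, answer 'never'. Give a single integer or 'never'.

Processing events:
Start: stock = 14
  Event 1 (restock 8): 14 + 8 = 22
  Event 2 (sale 10): sell min(10,22)=10. stock: 22 - 10 = 12. total_sold = 10
  Event 3 (sale 13): sell min(13,12)=12. stock: 12 - 12 = 0. total_sold = 22
  Event 4 (restock 21): 0 + 21 = 21
  Event 5 (restock 29): 21 + 29 = 50
  Event 6 (sale 8): sell min(8,50)=8. stock: 50 - 8 = 42. total_sold = 30
  Event 7 (restock 31): 42 + 31 = 73
  Event 8 (sale 7): sell min(7,73)=7. stock: 73 - 7 = 66. total_sold = 37
  Event 9 (adjust -8): 66 + -8 = 58
  Event 10 (adjust +7): 58 + 7 = 65
  Event 11 (sale 21): sell min(21,65)=21. stock: 65 - 21 = 44. total_sold = 58
  Event 12 (adjust +9): 44 + 9 = 53
  Event 13 (sale 18): sell min(18,53)=18. stock: 53 - 18 = 35. total_sold = 76
Final: stock = 35, total_sold = 76

First zero at event 3.

Answer: 3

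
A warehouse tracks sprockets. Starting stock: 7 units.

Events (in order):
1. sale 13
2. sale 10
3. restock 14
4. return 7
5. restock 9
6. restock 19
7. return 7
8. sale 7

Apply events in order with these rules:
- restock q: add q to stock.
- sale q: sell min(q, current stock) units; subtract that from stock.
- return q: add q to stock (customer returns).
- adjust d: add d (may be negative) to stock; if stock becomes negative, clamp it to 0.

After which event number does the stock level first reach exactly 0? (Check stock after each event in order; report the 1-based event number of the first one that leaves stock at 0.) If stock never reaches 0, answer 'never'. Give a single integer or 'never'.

Answer: 1

Derivation:
Processing events:
Start: stock = 7
  Event 1 (sale 13): sell min(13,7)=7. stock: 7 - 7 = 0. total_sold = 7
  Event 2 (sale 10): sell min(10,0)=0. stock: 0 - 0 = 0. total_sold = 7
  Event 3 (restock 14): 0 + 14 = 14
  Event 4 (return 7): 14 + 7 = 21
  Event 5 (restock 9): 21 + 9 = 30
  Event 6 (restock 19): 30 + 19 = 49
  Event 7 (return 7): 49 + 7 = 56
  Event 8 (sale 7): sell min(7,56)=7. stock: 56 - 7 = 49. total_sold = 14
Final: stock = 49, total_sold = 14

First zero at event 1.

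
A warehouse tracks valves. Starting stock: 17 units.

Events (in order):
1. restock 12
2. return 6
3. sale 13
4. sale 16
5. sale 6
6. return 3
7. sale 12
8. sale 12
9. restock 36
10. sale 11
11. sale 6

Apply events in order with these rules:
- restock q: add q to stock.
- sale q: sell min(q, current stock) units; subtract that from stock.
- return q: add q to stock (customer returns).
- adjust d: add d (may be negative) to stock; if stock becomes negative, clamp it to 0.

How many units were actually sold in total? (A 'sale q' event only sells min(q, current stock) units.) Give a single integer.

Answer: 55

Derivation:
Processing events:
Start: stock = 17
  Event 1 (restock 12): 17 + 12 = 29
  Event 2 (return 6): 29 + 6 = 35
  Event 3 (sale 13): sell min(13,35)=13. stock: 35 - 13 = 22. total_sold = 13
  Event 4 (sale 16): sell min(16,22)=16. stock: 22 - 16 = 6. total_sold = 29
  Event 5 (sale 6): sell min(6,6)=6. stock: 6 - 6 = 0. total_sold = 35
  Event 6 (return 3): 0 + 3 = 3
  Event 7 (sale 12): sell min(12,3)=3. stock: 3 - 3 = 0. total_sold = 38
  Event 8 (sale 12): sell min(12,0)=0. stock: 0 - 0 = 0. total_sold = 38
  Event 9 (restock 36): 0 + 36 = 36
  Event 10 (sale 11): sell min(11,36)=11. stock: 36 - 11 = 25. total_sold = 49
  Event 11 (sale 6): sell min(6,25)=6. stock: 25 - 6 = 19. total_sold = 55
Final: stock = 19, total_sold = 55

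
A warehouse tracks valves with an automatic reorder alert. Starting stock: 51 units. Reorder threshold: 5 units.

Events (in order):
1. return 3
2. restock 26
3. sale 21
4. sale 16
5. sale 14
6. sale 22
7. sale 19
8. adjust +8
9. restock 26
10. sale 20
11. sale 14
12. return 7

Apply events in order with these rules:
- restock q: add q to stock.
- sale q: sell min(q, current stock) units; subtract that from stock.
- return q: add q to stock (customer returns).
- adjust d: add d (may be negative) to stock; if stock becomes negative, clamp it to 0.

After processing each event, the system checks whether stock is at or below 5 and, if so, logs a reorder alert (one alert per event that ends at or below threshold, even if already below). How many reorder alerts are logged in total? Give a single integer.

Processing events:
Start: stock = 51
  Event 1 (return 3): 51 + 3 = 54
  Event 2 (restock 26): 54 + 26 = 80
  Event 3 (sale 21): sell min(21,80)=21. stock: 80 - 21 = 59. total_sold = 21
  Event 4 (sale 16): sell min(16,59)=16. stock: 59 - 16 = 43. total_sold = 37
  Event 5 (sale 14): sell min(14,43)=14. stock: 43 - 14 = 29. total_sold = 51
  Event 6 (sale 22): sell min(22,29)=22. stock: 29 - 22 = 7. total_sold = 73
  Event 7 (sale 19): sell min(19,7)=7. stock: 7 - 7 = 0. total_sold = 80
  Event 8 (adjust +8): 0 + 8 = 8
  Event 9 (restock 26): 8 + 26 = 34
  Event 10 (sale 20): sell min(20,34)=20. stock: 34 - 20 = 14. total_sold = 100
  Event 11 (sale 14): sell min(14,14)=14. stock: 14 - 14 = 0. total_sold = 114
  Event 12 (return 7): 0 + 7 = 7
Final: stock = 7, total_sold = 114

Checking against threshold 5:
  After event 1: stock=54 > 5
  After event 2: stock=80 > 5
  After event 3: stock=59 > 5
  After event 4: stock=43 > 5
  After event 5: stock=29 > 5
  After event 6: stock=7 > 5
  After event 7: stock=0 <= 5 -> ALERT
  After event 8: stock=8 > 5
  After event 9: stock=34 > 5
  After event 10: stock=14 > 5
  After event 11: stock=0 <= 5 -> ALERT
  After event 12: stock=7 > 5
Alert events: [7, 11]. Count = 2

Answer: 2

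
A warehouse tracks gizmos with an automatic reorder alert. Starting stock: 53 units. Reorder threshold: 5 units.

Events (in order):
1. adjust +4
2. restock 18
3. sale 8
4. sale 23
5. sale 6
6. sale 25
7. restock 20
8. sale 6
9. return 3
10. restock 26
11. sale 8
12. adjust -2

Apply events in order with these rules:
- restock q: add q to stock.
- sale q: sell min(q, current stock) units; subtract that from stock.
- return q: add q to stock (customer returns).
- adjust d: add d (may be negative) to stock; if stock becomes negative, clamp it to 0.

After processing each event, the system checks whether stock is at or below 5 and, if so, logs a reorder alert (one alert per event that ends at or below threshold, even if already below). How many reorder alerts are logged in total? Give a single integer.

Answer: 0

Derivation:
Processing events:
Start: stock = 53
  Event 1 (adjust +4): 53 + 4 = 57
  Event 2 (restock 18): 57 + 18 = 75
  Event 3 (sale 8): sell min(8,75)=8. stock: 75 - 8 = 67. total_sold = 8
  Event 4 (sale 23): sell min(23,67)=23. stock: 67 - 23 = 44. total_sold = 31
  Event 5 (sale 6): sell min(6,44)=6. stock: 44 - 6 = 38. total_sold = 37
  Event 6 (sale 25): sell min(25,38)=25. stock: 38 - 25 = 13. total_sold = 62
  Event 7 (restock 20): 13 + 20 = 33
  Event 8 (sale 6): sell min(6,33)=6. stock: 33 - 6 = 27. total_sold = 68
  Event 9 (return 3): 27 + 3 = 30
  Event 10 (restock 26): 30 + 26 = 56
  Event 11 (sale 8): sell min(8,56)=8. stock: 56 - 8 = 48. total_sold = 76
  Event 12 (adjust -2): 48 + -2 = 46
Final: stock = 46, total_sold = 76

Checking against threshold 5:
  After event 1: stock=57 > 5
  After event 2: stock=75 > 5
  After event 3: stock=67 > 5
  After event 4: stock=44 > 5
  After event 5: stock=38 > 5
  After event 6: stock=13 > 5
  After event 7: stock=33 > 5
  After event 8: stock=27 > 5
  After event 9: stock=30 > 5
  After event 10: stock=56 > 5
  After event 11: stock=48 > 5
  After event 12: stock=46 > 5
Alert events: []. Count = 0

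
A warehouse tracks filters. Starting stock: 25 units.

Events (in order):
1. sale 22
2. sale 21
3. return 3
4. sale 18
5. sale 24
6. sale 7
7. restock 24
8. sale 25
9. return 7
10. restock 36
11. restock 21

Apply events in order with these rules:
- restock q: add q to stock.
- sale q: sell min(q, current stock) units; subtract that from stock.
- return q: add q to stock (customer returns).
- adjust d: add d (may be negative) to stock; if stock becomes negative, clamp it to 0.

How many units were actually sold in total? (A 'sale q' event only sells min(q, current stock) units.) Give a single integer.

Processing events:
Start: stock = 25
  Event 1 (sale 22): sell min(22,25)=22. stock: 25 - 22 = 3. total_sold = 22
  Event 2 (sale 21): sell min(21,3)=3. stock: 3 - 3 = 0. total_sold = 25
  Event 3 (return 3): 0 + 3 = 3
  Event 4 (sale 18): sell min(18,3)=3. stock: 3 - 3 = 0. total_sold = 28
  Event 5 (sale 24): sell min(24,0)=0. stock: 0 - 0 = 0. total_sold = 28
  Event 6 (sale 7): sell min(7,0)=0. stock: 0 - 0 = 0. total_sold = 28
  Event 7 (restock 24): 0 + 24 = 24
  Event 8 (sale 25): sell min(25,24)=24. stock: 24 - 24 = 0. total_sold = 52
  Event 9 (return 7): 0 + 7 = 7
  Event 10 (restock 36): 7 + 36 = 43
  Event 11 (restock 21): 43 + 21 = 64
Final: stock = 64, total_sold = 52

Answer: 52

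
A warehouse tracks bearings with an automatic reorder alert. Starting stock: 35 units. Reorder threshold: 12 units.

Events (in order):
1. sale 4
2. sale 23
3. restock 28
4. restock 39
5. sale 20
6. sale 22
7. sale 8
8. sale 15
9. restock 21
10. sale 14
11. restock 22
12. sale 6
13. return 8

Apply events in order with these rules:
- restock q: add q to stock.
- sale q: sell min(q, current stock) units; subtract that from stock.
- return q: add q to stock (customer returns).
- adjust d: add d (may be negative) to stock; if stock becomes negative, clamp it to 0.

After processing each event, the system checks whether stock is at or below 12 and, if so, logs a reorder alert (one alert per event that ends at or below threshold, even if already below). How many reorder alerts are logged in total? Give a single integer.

Answer: 2

Derivation:
Processing events:
Start: stock = 35
  Event 1 (sale 4): sell min(4,35)=4. stock: 35 - 4 = 31. total_sold = 4
  Event 2 (sale 23): sell min(23,31)=23. stock: 31 - 23 = 8. total_sold = 27
  Event 3 (restock 28): 8 + 28 = 36
  Event 4 (restock 39): 36 + 39 = 75
  Event 5 (sale 20): sell min(20,75)=20. stock: 75 - 20 = 55. total_sold = 47
  Event 6 (sale 22): sell min(22,55)=22. stock: 55 - 22 = 33. total_sold = 69
  Event 7 (sale 8): sell min(8,33)=8. stock: 33 - 8 = 25. total_sold = 77
  Event 8 (sale 15): sell min(15,25)=15. stock: 25 - 15 = 10. total_sold = 92
  Event 9 (restock 21): 10 + 21 = 31
  Event 10 (sale 14): sell min(14,31)=14. stock: 31 - 14 = 17. total_sold = 106
  Event 11 (restock 22): 17 + 22 = 39
  Event 12 (sale 6): sell min(6,39)=6. stock: 39 - 6 = 33. total_sold = 112
  Event 13 (return 8): 33 + 8 = 41
Final: stock = 41, total_sold = 112

Checking against threshold 12:
  After event 1: stock=31 > 12
  After event 2: stock=8 <= 12 -> ALERT
  After event 3: stock=36 > 12
  After event 4: stock=75 > 12
  After event 5: stock=55 > 12
  After event 6: stock=33 > 12
  After event 7: stock=25 > 12
  After event 8: stock=10 <= 12 -> ALERT
  After event 9: stock=31 > 12
  After event 10: stock=17 > 12
  After event 11: stock=39 > 12
  After event 12: stock=33 > 12
  After event 13: stock=41 > 12
Alert events: [2, 8]. Count = 2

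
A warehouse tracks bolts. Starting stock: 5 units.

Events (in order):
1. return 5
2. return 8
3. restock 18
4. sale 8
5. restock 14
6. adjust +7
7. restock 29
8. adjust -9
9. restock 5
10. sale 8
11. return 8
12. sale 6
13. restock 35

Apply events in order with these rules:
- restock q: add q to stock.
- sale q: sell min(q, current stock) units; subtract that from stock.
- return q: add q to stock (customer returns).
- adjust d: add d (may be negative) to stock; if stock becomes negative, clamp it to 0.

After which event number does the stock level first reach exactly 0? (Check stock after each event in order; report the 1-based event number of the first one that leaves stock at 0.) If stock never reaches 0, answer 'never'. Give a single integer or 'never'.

Processing events:
Start: stock = 5
  Event 1 (return 5): 5 + 5 = 10
  Event 2 (return 8): 10 + 8 = 18
  Event 3 (restock 18): 18 + 18 = 36
  Event 4 (sale 8): sell min(8,36)=8. stock: 36 - 8 = 28. total_sold = 8
  Event 5 (restock 14): 28 + 14 = 42
  Event 6 (adjust +7): 42 + 7 = 49
  Event 7 (restock 29): 49 + 29 = 78
  Event 8 (adjust -9): 78 + -9 = 69
  Event 9 (restock 5): 69 + 5 = 74
  Event 10 (sale 8): sell min(8,74)=8. stock: 74 - 8 = 66. total_sold = 16
  Event 11 (return 8): 66 + 8 = 74
  Event 12 (sale 6): sell min(6,74)=6. stock: 74 - 6 = 68. total_sold = 22
  Event 13 (restock 35): 68 + 35 = 103
Final: stock = 103, total_sold = 22

Stock never reaches 0.

Answer: never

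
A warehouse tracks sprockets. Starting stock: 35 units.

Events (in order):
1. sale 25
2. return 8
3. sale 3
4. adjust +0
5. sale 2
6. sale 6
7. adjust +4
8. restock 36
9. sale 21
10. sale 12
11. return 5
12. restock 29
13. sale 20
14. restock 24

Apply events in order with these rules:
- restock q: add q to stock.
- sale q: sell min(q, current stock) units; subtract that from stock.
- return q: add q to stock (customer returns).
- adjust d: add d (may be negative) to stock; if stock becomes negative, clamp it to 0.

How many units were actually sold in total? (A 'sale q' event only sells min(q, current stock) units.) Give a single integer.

Processing events:
Start: stock = 35
  Event 1 (sale 25): sell min(25,35)=25. stock: 35 - 25 = 10. total_sold = 25
  Event 2 (return 8): 10 + 8 = 18
  Event 3 (sale 3): sell min(3,18)=3. stock: 18 - 3 = 15. total_sold = 28
  Event 4 (adjust +0): 15 + 0 = 15
  Event 5 (sale 2): sell min(2,15)=2. stock: 15 - 2 = 13. total_sold = 30
  Event 6 (sale 6): sell min(6,13)=6. stock: 13 - 6 = 7. total_sold = 36
  Event 7 (adjust +4): 7 + 4 = 11
  Event 8 (restock 36): 11 + 36 = 47
  Event 9 (sale 21): sell min(21,47)=21. stock: 47 - 21 = 26. total_sold = 57
  Event 10 (sale 12): sell min(12,26)=12. stock: 26 - 12 = 14. total_sold = 69
  Event 11 (return 5): 14 + 5 = 19
  Event 12 (restock 29): 19 + 29 = 48
  Event 13 (sale 20): sell min(20,48)=20. stock: 48 - 20 = 28. total_sold = 89
  Event 14 (restock 24): 28 + 24 = 52
Final: stock = 52, total_sold = 89

Answer: 89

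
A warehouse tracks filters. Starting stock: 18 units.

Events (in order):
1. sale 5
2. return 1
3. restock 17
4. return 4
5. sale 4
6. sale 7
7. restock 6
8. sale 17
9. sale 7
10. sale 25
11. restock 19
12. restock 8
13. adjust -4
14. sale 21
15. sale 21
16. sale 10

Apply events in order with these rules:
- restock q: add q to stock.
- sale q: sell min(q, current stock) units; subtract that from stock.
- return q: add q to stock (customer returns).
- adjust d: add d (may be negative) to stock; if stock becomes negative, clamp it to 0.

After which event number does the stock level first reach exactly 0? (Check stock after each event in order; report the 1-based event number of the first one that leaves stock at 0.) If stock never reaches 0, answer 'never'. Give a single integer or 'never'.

Processing events:
Start: stock = 18
  Event 1 (sale 5): sell min(5,18)=5. stock: 18 - 5 = 13. total_sold = 5
  Event 2 (return 1): 13 + 1 = 14
  Event 3 (restock 17): 14 + 17 = 31
  Event 4 (return 4): 31 + 4 = 35
  Event 5 (sale 4): sell min(4,35)=4. stock: 35 - 4 = 31. total_sold = 9
  Event 6 (sale 7): sell min(7,31)=7. stock: 31 - 7 = 24. total_sold = 16
  Event 7 (restock 6): 24 + 6 = 30
  Event 8 (sale 17): sell min(17,30)=17. stock: 30 - 17 = 13. total_sold = 33
  Event 9 (sale 7): sell min(7,13)=7. stock: 13 - 7 = 6. total_sold = 40
  Event 10 (sale 25): sell min(25,6)=6. stock: 6 - 6 = 0. total_sold = 46
  Event 11 (restock 19): 0 + 19 = 19
  Event 12 (restock 8): 19 + 8 = 27
  Event 13 (adjust -4): 27 + -4 = 23
  Event 14 (sale 21): sell min(21,23)=21. stock: 23 - 21 = 2. total_sold = 67
  Event 15 (sale 21): sell min(21,2)=2. stock: 2 - 2 = 0. total_sold = 69
  Event 16 (sale 10): sell min(10,0)=0. stock: 0 - 0 = 0. total_sold = 69
Final: stock = 0, total_sold = 69

First zero at event 10.

Answer: 10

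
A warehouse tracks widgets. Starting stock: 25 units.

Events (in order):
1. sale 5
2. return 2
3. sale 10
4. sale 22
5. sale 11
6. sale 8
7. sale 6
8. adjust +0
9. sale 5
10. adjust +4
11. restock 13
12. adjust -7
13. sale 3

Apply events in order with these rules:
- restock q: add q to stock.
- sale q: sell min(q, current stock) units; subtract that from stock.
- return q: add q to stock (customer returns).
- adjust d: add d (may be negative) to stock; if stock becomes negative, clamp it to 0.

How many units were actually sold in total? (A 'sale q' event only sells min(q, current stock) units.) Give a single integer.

Answer: 30

Derivation:
Processing events:
Start: stock = 25
  Event 1 (sale 5): sell min(5,25)=5. stock: 25 - 5 = 20. total_sold = 5
  Event 2 (return 2): 20 + 2 = 22
  Event 3 (sale 10): sell min(10,22)=10. stock: 22 - 10 = 12. total_sold = 15
  Event 4 (sale 22): sell min(22,12)=12. stock: 12 - 12 = 0. total_sold = 27
  Event 5 (sale 11): sell min(11,0)=0. stock: 0 - 0 = 0. total_sold = 27
  Event 6 (sale 8): sell min(8,0)=0. stock: 0 - 0 = 0. total_sold = 27
  Event 7 (sale 6): sell min(6,0)=0. stock: 0 - 0 = 0. total_sold = 27
  Event 8 (adjust +0): 0 + 0 = 0
  Event 9 (sale 5): sell min(5,0)=0. stock: 0 - 0 = 0. total_sold = 27
  Event 10 (adjust +4): 0 + 4 = 4
  Event 11 (restock 13): 4 + 13 = 17
  Event 12 (adjust -7): 17 + -7 = 10
  Event 13 (sale 3): sell min(3,10)=3. stock: 10 - 3 = 7. total_sold = 30
Final: stock = 7, total_sold = 30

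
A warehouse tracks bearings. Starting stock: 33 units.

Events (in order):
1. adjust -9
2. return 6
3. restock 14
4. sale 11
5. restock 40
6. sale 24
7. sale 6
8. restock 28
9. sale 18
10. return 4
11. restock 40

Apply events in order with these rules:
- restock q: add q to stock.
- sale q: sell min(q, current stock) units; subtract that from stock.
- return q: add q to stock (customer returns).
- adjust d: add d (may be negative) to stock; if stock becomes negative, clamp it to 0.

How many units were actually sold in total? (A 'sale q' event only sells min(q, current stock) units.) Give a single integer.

Processing events:
Start: stock = 33
  Event 1 (adjust -9): 33 + -9 = 24
  Event 2 (return 6): 24 + 6 = 30
  Event 3 (restock 14): 30 + 14 = 44
  Event 4 (sale 11): sell min(11,44)=11. stock: 44 - 11 = 33. total_sold = 11
  Event 5 (restock 40): 33 + 40 = 73
  Event 6 (sale 24): sell min(24,73)=24. stock: 73 - 24 = 49. total_sold = 35
  Event 7 (sale 6): sell min(6,49)=6. stock: 49 - 6 = 43. total_sold = 41
  Event 8 (restock 28): 43 + 28 = 71
  Event 9 (sale 18): sell min(18,71)=18. stock: 71 - 18 = 53. total_sold = 59
  Event 10 (return 4): 53 + 4 = 57
  Event 11 (restock 40): 57 + 40 = 97
Final: stock = 97, total_sold = 59

Answer: 59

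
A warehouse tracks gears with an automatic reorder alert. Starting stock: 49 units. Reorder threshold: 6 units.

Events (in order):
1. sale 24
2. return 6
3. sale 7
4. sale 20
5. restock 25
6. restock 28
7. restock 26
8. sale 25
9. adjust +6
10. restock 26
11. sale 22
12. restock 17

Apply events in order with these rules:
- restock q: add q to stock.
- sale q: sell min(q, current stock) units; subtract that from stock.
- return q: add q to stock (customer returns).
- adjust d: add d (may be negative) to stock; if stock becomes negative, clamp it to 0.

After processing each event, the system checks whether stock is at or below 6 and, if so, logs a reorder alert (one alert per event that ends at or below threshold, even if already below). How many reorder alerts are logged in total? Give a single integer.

Answer: 1

Derivation:
Processing events:
Start: stock = 49
  Event 1 (sale 24): sell min(24,49)=24. stock: 49 - 24 = 25. total_sold = 24
  Event 2 (return 6): 25 + 6 = 31
  Event 3 (sale 7): sell min(7,31)=7. stock: 31 - 7 = 24. total_sold = 31
  Event 4 (sale 20): sell min(20,24)=20. stock: 24 - 20 = 4. total_sold = 51
  Event 5 (restock 25): 4 + 25 = 29
  Event 6 (restock 28): 29 + 28 = 57
  Event 7 (restock 26): 57 + 26 = 83
  Event 8 (sale 25): sell min(25,83)=25. stock: 83 - 25 = 58. total_sold = 76
  Event 9 (adjust +6): 58 + 6 = 64
  Event 10 (restock 26): 64 + 26 = 90
  Event 11 (sale 22): sell min(22,90)=22. stock: 90 - 22 = 68. total_sold = 98
  Event 12 (restock 17): 68 + 17 = 85
Final: stock = 85, total_sold = 98

Checking against threshold 6:
  After event 1: stock=25 > 6
  After event 2: stock=31 > 6
  After event 3: stock=24 > 6
  After event 4: stock=4 <= 6 -> ALERT
  After event 5: stock=29 > 6
  After event 6: stock=57 > 6
  After event 7: stock=83 > 6
  After event 8: stock=58 > 6
  After event 9: stock=64 > 6
  After event 10: stock=90 > 6
  After event 11: stock=68 > 6
  After event 12: stock=85 > 6
Alert events: [4]. Count = 1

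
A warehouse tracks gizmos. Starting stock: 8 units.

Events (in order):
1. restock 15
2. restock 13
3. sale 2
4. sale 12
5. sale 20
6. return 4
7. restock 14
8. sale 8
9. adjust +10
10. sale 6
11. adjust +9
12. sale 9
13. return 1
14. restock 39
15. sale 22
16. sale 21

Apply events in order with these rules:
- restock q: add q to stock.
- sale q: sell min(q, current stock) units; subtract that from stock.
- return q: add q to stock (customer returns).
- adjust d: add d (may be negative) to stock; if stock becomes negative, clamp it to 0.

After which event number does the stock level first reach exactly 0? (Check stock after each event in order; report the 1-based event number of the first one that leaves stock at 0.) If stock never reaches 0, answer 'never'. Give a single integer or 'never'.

Processing events:
Start: stock = 8
  Event 1 (restock 15): 8 + 15 = 23
  Event 2 (restock 13): 23 + 13 = 36
  Event 3 (sale 2): sell min(2,36)=2. stock: 36 - 2 = 34. total_sold = 2
  Event 4 (sale 12): sell min(12,34)=12. stock: 34 - 12 = 22. total_sold = 14
  Event 5 (sale 20): sell min(20,22)=20. stock: 22 - 20 = 2. total_sold = 34
  Event 6 (return 4): 2 + 4 = 6
  Event 7 (restock 14): 6 + 14 = 20
  Event 8 (sale 8): sell min(8,20)=8. stock: 20 - 8 = 12. total_sold = 42
  Event 9 (adjust +10): 12 + 10 = 22
  Event 10 (sale 6): sell min(6,22)=6. stock: 22 - 6 = 16. total_sold = 48
  Event 11 (adjust +9): 16 + 9 = 25
  Event 12 (sale 9): sell min(9,25)=9. stock: 25 - 9 = 16. total_sold = 57
  Event 13 (return 1): 16 + 1 = 17
  Event 14 (restock 39): 17 + 39 = 56
  Event 15 (sale 22): sell min(22,56)=22. stock: 56 - 22 = 34. total_sold = 79
  Event 16 (sale 21): sell min(21,34)=21. stock: 34 - 21 = 13. total_sold = 100
Final: stock = 13, total_sold = 100

Stock never reaches 0.

Answer: never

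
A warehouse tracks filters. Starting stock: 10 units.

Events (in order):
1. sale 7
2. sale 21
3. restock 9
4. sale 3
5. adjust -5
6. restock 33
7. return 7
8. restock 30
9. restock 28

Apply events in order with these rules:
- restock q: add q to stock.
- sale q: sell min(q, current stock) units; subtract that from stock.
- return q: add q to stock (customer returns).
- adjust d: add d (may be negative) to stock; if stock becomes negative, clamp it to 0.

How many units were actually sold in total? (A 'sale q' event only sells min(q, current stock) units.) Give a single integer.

Answer: 13

Derivation:
Processing events:
Start: stock = 10
  Event 1 (sale 7): sell min(7,10)=7. stock: 10 - 7 = 3. total_sold = 7
  Event 2 (sale 21): sell min(21,3)=3. stock: 3 - 3 = 0. total_sold = 10
  Event 3 (restock 9): 0 + 9 = 9
  Event 4 (sale 3): sell min(3,9)=3. stock: 9 - 3 = 6. total_sold = 13
  Event 5 (adjust -5): 6 + -5 = 1
  Event 6 (restock 33): 1 + 33 = 34
  Event 7 (return 7): 34 + 7 = 41
  Event 8 (restock 30): 41 + 30 = 71
  Event 9 (restock 28): 71 + 28 = 99
Final: stock = 99, total_sold = 13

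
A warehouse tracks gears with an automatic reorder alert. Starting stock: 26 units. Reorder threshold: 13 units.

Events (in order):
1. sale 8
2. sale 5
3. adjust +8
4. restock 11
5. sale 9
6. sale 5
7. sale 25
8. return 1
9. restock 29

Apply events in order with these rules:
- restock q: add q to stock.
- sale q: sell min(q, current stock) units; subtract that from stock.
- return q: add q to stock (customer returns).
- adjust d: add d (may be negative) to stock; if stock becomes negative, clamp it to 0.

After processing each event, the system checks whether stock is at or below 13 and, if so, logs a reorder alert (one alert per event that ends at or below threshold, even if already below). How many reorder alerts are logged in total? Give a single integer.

Processing events:
Start: stock = 26
  Event 1 (sale 8): sell min(8,26)=8. stock: 26 - 8 = 18. total_sold = 8
  Event 2 (sale 5): sell min(5,18)=5. stock: 18 - 5 = 13. total_sold = 13
  Event 3 (adjust +8): 13 + 8 = 21
  Event 4 (restock 11): 21 + 11 = 32
  Event 5 (sale 9): sell min(9,32)=9. stock: 32 - 9 = 23. total_sold = 22
  Event 6 (sale 5): sell min(5,23)=5. stock: 23 - 5 = 18. total_sold = 27
  Event 7 (sale 25): sell min(25,18)=18. stock: 18 - 18 = 0. total_sold = 45
  Event 8 (return 1): 0 + 1 = 1
  Event 9 (restock 29): 1 + 29 = 30
Final: stock = 30, total_sold = 45

Checking against threshold 13:
  After event 1: stock=18 > 13
  After event 2: stock=13 <= 13 -> ALERT
  After event 3: stock=21 > 13
  After event 4: stock=32 > 13
  After event 5: stock=23 > 13
  After event 6: stock=18 > 13
  After event 7: stock=0 <= 13 -> ALERT
  After event 8: stock=1 <= 13 -> ALERT
  After event 9: stock=30 > 13
Alert events: [2, 7, 8]. Count = 3

Answer: 3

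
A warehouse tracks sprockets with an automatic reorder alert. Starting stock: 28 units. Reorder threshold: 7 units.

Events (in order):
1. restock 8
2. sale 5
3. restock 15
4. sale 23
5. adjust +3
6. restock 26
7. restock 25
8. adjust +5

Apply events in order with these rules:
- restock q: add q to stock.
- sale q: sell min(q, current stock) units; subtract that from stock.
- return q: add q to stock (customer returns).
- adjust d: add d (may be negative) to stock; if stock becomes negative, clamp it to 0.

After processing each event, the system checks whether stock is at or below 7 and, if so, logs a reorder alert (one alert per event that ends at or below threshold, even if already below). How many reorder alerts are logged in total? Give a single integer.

Answer: 0

Derivation:
Processing events:
Start: stock = 28
  Event 1 (restock 8): 28 + 8 = 36
  Event 2 (sale 5): sell min(5,36)=5. stock: 36 - 5 = 31. total_sold = 5
  Event 3 (restock 15): 31 + 15 = 46
  Event 4 (sale 23): sell min(23,46)=23. stock: 46 - 23 = 23. total_sold = 28
  Event 5 (adjust +3): 23 + 3 = 26
  Event 6 (restock 26): 26 + 26 = 52
  Event 7 (restock 25): 52 + 25 = 77
  Event 8 (adjust +5): 77 + 5 = 82
Final: stock = 82, total_sold = 28

Checking against threshold 7:
  After event 1: stock=36 > 7
  After event 2: stock=31 > 7
  After event 3: stock=46 > 7
  After event 4: stock=23 > 7
  After event 5: stock=26 > 7
  After event 6: stock=52 > 7
  After event 7: stock=77 > 7
  After event 8: stock=82 > 7
Alert events: []. Count = 0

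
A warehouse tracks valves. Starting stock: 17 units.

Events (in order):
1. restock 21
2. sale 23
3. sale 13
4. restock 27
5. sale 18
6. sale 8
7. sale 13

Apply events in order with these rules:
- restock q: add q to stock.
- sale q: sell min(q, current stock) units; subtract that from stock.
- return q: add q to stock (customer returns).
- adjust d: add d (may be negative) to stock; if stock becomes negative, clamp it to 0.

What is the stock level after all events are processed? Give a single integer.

Answer: 0

Derivation:
Processing events:
Start: stock = 17
  Event 1 (restock 21): 17 + 21 = 38
  Event 2 (sale 23): sell min(23,38)=23. stock: 38 - 23 = 15. total_sold = 23
  Event 3 (sale 13): sell min(13,15)=13. stock: 15 - 13 = 2. total_sold = 36
  Event 4 (restock 27): 2 + 27 = 29
  Event 5 (sale 18): sell min(18,29)=18. stock: 29 - 18 = 11. total_sold = 54
  Event 6 (sale 8): sell min(8,11)=8. stock: 11 - 8 = 3. total_sold = 62
  Event 7 (sale 13): sell min(13,3)=3. stock: 3 - 3 = 0. total_sold = 65
Final: stock = 0, total_sold = 65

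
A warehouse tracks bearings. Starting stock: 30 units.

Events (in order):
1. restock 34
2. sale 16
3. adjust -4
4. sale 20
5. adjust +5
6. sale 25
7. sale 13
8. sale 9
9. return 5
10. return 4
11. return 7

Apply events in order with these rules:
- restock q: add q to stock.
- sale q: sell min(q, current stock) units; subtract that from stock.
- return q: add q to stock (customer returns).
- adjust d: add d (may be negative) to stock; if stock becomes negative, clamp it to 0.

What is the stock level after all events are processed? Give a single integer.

Answer: 16

Derivation:
Processing events:
Start: stock = 30
  Event 1 (restock 34): 30 + 34 = 64
  Event 2 (sale 16): sell min(16,64)=16. stock: 64 - 16 = 48. total_sold = 16
  Event 3 (adjust -4): 48 + -4 = 44
  Event 4 (sale 20): sell min(20,44)=20. stock: 44 - 20 = 24. total_sold = 36
  Event 5 (adjust +5): 24 + 5 = 29
  Event 6 (sale 25): sell min(25,29)=25. stock: 29 - 25 = 4. total_sold = 61
  Event 7 (sale 13): sell min(13,4)=4. stock: 4 - 4 = 0. total_sold = 65
  Event 8 (sale 9): sell min(9,0)=0. stock: 0 - 0 = 0. total_sold = 65
  Event 9 (return 5): 0 + 5 = 5
  Event 10 (return 4): 5 + 4 = 9
  Event 11 (return 7): 9 + 7 = 16
Final: stock = 16, total_sold = 65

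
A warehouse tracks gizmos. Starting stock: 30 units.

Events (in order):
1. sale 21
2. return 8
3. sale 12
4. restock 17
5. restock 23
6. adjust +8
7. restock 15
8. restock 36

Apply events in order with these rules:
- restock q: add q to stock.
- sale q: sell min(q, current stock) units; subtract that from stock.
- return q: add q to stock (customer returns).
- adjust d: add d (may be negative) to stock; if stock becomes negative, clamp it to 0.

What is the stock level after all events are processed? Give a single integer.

Answer: 104

Derivation:
Processing events:
Start: stock = 30
  Event 1 (sale 21): sell min(21,30)=21. stock: 30 - 21 = 9. total_sold = 21
  Event 2 (return 8): 9 + 8 = 17
  Event 3 (sale 12): sell min(12,17)=12. stock: 17 - 12 = 5. total_sold = 33
  Event 4 (restock 17): 5 + 17 = 22
  Event 5 (restock 23): 22 + 23 = 45
  Event 6 (adjust +8): 45 + 8 = 53
  Event 7 (restock 15): 53 + 15 = 68
  Event 8 (restock 36): 68 + 36 = 104
Final: stock = 104, total_sold = 33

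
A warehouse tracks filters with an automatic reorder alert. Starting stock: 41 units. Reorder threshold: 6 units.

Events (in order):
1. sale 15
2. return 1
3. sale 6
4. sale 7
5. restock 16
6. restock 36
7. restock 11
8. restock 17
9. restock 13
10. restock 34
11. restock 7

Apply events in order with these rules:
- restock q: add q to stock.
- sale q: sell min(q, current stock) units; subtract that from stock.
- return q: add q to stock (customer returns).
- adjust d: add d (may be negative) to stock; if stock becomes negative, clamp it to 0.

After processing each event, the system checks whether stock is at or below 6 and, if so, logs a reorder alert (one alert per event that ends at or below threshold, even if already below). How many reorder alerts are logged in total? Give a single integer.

Processing events:
Start: stock = 41
  Event 1 (sale 15): sell min(15,41)=15. stock: 41 - 15 = 26. total_sold = 15
  Event 2 (return 1): 26 + 1 = 27
  Event 3 (sale 6): sell min(6,27)=6. stock: 27 - 6 = 21. total_sold = 21
  Event 4 (sale 7): sell min(7,21)=7. stock: 21 - 7 = 14. total_sold = 28
  Event 5 (restock 16): 14 + 16 = 30
  Event 6 (restock 36): 30 + 36 = 66
  Event 7 (restock 11): 66 + 11 = 77
  Event 8 (restock 17): 77 + 17 = 94
  Event 9 (restock 13): 94 + 13 = 107
  Event 10 (restock 34): 107 + 34 = 141
  Event 11 (restock 7): 141 + 7 = 148
Final: stock = 148, total_sold = 28

Checking against threshold 6:
  After event 1: stock=26 > 6
  After event 2: stock=27 > 6
  After event 3: stock=21 > 6
  After event 4: stock=14 > 6
  After event 5: stock=30 > 6
  After event 6: stock=66 > 6
  After event 7: stock=77 > 6
  After event 8: stock=94 > 6
  After event 9: stock=107 > 6
  After event 10: stock=141 > 6
  After event 11: stock=148 > 6
Alert events: []. Count = 0

Answer: 0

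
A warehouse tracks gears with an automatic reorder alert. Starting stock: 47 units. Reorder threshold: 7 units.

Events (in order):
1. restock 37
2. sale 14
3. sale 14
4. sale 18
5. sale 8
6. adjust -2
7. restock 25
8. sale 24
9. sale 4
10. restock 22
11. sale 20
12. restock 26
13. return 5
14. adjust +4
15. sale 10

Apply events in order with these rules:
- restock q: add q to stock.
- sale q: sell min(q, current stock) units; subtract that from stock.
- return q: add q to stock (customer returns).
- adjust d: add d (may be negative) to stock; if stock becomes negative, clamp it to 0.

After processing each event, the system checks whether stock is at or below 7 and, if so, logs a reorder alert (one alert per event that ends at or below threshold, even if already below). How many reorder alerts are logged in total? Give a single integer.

Processing events:
Start: stock = 47
  Event 1 (restock 37): 47 + 37 = 84
  Event 2 (sale 14): sell min(14,84)=14. stock: 84 - 14 = 70. total_sold = 14
  Event 3 (sale 14): sell min(14,70)=14. stock: 70 - 14 = 56. total_sold = 28
  Event 4 (sale 18): sell min(18,56)=18. stock: 56 - 18 = 38. total_sold = 46
  Event 5 (sale 8): sell min(8,38)=8. stock: 38 - 8 = 30. total_sold = 54
  Event 6 (adjust -2): 30 + -2 = 28
  Event 7 (restock 25): 28 + 25 = 53
  Event 8 (sale 24): sell min(24,53)=24. stock: 53 - 24 = 29. total_sold = 78
  Event 9 (sale 4): sell min(4,29)=4. stock: 29 - 4 = 25. total_sold = 82
  Event 10 (restock 22): 25 + 22 = 47
  Event 11 (sale 20): sell min(20,47)=20. stock: 47 - 20 = 27. total_sold = 102
  Event 12 (restock 26): 27 + 26 = 53
  Event 13 (return 5): 53 + 5 = 58
  Event 14 (adjust +4): 58 + 4 = 62
  Event 15 (sale 10): sell min(10,62)=10. stock: 62 - 10 = 52. total_sold = 112
Final: stock = 52, total_sold = 112

Checking against threshold 7:
  After event 1: stock=84 > 7
  After event 2: stock=70 > 7
  After event 3: stock=56 > 7
  After event 4: stock=38 > 7
  After event 5: stock=30 > 7
  After event 6: stock=28 > 7
  After event 7: stock=53 > 7
  After event 8: stock=29 > 7
  After event 9: stock=25 > 7
  After event 10: stock=47 > 7
  After event 11: stock=27 > 7
  After event 12: stock=53 > 7
  After event 13: stock=58 > 7
  After event 14: stock=62 > 7
  After event 15: stock=52 > 7
Alert events: []. Count = 0

Answer: 0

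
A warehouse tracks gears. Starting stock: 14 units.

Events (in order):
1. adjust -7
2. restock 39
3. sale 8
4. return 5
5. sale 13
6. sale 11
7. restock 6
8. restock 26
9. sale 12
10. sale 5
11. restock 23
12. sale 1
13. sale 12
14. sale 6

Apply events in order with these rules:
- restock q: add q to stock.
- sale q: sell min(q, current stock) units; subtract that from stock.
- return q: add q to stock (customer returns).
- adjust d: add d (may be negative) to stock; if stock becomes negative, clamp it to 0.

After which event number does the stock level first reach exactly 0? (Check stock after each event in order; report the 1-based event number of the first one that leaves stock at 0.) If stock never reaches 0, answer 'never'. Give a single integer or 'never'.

Processing events:
Start: stock = 14
  Event 1 (adjust -7): 14 + -7 = 7
  Event 2 (restock 39): 7 + 39 = 46
  Event 3 (sale 8): sell min(8,46)=8. stock: 46 - 8 = 38. total_sold = 8
  Event 4 (return 5): 38 + 5 = 43
  Event 5 (sale 13): sell min(13,43)=13. stock: 43 - 13 = 30. total_sold = 21
  Event 6 (sale 11): sell min(11,30)=11. stock: 30 - 11 = 19. total_sold = 32
  Event 7 (restock 6): 19 + 6 = 25
  Event 8 (restock 26): 25 + 26 = 51
  Event 9 (sale 12): sell min(12,51)=12. stock: 51 - 12 = 39. total_sold = 44
  Event 10 (sale 5): sell min(5,39)=5. stock: 39 - 5 = 34. total_sold = 49
  Event 11 (restock 23): 34 + 23 = 57
  Event 12 (sale 1): sell min(1,57)=1. stock: 57 - 1 = 56. total_sold = 50
  Event 13 (sale 12): sell min(12,56)=12. stock: 56 - 12 = 44. total_sold = 62
  Event 14 (sale 6): sell min(6,44)=6. stock: 44 - 6 = 38. total_sold = 68
Final: stock = 38, total_sold = 68

Stock never reaches 0.

Answer: never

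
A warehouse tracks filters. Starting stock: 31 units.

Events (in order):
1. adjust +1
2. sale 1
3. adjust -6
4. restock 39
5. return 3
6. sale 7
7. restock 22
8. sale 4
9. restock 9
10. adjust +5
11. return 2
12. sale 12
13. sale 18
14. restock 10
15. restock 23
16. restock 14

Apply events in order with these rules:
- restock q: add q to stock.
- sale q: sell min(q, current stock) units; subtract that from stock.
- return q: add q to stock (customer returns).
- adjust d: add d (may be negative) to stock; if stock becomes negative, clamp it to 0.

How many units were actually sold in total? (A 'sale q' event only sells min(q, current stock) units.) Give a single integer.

Processing events:
Start: stock = 31
  Event 1 (adjust +1): 31 + 1 = 32
  Event 2 (sale 1): sell min(1,32)=1. stock: 32 - 1 = 31. total_sold = 1
  Event 3 (adjust -6): 31 + -6 = 25
  Event 4 (restock 39): 25 + 39 = 64
  Event 5 (return 3): 64 + 3 = 67
  Event 6 (sale 7): sell min(7,67)=7. stock: 67 - 7 = 60. total_sold = 8
  Event 7 (restock 22): 60 + 22 = 82
  Event 8 (sale 4): sell min(4,82)=4. stock: 82 - 4 = 78. total_sold = 12
  Event 9 (restock 9): 78 + 9 = 87
  Event 10 (adjust +5): 87 + 5 = 92
  Event 11 (return 2): 92 + 2 = 94
  Event 12 (sale 12): sell min(12,94)=12. stock: 94 - 12 = 82. total_sold = 24
  Event 13 (sale 18): sell min(18,82)=18. stock: 82 - 18 = 64. total_sold = 42
  Event 14 (restock 10): 64 + 10 = 74
  Event 15 (restock 23): 74 + 23 = 97
  Event 16 (restock 14): 97 + 14 = 111
Final: stock = 111, total_sold = 42

Answer: 42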